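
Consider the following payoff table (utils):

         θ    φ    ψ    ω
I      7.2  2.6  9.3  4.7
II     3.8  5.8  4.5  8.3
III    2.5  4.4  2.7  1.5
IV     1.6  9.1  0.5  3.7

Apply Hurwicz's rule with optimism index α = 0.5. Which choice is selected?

II

I: 0.5·9.3 + 0.5·2.6 = 5.95
II: 0.5·8.3 + 0.5·3.8 = 6.05
III: 0.5·4.4 + 0.5·1.5 = 2.95
IV: 0.5·9.1 + 0.5·0.5 = 4.8
Highest Hurwicz score = 6.05 → II.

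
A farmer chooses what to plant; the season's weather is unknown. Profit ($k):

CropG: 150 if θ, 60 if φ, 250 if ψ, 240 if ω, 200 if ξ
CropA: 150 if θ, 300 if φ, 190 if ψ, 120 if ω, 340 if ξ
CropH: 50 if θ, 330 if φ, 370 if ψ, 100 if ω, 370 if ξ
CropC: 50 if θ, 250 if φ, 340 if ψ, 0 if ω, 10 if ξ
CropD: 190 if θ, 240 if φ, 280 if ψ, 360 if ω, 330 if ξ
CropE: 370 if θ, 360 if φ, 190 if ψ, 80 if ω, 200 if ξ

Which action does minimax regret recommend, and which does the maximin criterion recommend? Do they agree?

minimax regret → CropD; maximin → CropD (agree)

Column bests: θ=370, φ=360, ψ=370, ω=360, ξ=370.
CropG regrets: 220, 300, 120, 120, 170 → max 300
CropA regrets: 220, 60, 180, 240, 30 → max 240
CropH regrets: 320, 30, 0, 260, 0 → max 320
CropC regrets: 320, 110, 30, 360, 360 → max 360
CropD regrets: 180, 120, 90, 0, 40 → max 180
CropE regrets: 0, 0, 180, 280, 170 → max 280
Smallest max regret = 180 → CropD.
Row minima: CropG=60, CropA=120, CropH=50, CropC=0, CropD=190, CropE=80
Best worst-case = 190 → CropD.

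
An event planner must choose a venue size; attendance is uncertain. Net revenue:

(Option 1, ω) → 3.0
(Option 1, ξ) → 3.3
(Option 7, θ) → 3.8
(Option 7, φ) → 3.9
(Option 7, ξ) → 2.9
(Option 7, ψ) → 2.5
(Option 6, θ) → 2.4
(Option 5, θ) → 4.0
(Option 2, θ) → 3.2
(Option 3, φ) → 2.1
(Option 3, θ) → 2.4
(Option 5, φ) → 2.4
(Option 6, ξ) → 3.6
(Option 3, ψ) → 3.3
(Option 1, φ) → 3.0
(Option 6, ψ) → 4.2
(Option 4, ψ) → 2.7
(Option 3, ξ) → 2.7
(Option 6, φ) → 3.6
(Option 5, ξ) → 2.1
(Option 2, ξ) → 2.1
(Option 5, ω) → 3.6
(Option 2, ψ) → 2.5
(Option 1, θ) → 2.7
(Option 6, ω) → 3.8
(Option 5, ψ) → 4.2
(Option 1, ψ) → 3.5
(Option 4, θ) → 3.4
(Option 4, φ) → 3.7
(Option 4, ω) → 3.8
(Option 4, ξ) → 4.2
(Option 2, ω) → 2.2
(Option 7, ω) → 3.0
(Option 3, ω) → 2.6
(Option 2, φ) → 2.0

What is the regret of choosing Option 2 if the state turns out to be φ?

1.9

Best payoff under φ is 3.9.
Regret = 3.9 − 2.0 = 1.9.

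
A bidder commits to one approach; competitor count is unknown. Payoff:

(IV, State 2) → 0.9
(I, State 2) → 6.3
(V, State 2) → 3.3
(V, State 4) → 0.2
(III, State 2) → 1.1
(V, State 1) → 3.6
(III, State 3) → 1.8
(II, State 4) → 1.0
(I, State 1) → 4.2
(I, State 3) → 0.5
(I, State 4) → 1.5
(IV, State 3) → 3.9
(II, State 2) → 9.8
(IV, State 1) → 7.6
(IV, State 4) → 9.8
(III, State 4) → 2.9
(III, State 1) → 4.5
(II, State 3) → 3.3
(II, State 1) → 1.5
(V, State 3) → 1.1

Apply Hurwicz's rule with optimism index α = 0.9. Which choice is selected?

II

I: 0.9·6.3 + 0.1·0.5 = 5.72
II: 0.9·9.8 + 0.1·1.0 = 8.92
III: 0.9·4.5 + 0.1·1.1 = 4.16
IV: 0.9·9.8 + 0.1·0.9 = 8.91
V: 0.9·3.6 + 0.1·0.2 = 3.26
Highest Hurwicz score = 8.92 → II.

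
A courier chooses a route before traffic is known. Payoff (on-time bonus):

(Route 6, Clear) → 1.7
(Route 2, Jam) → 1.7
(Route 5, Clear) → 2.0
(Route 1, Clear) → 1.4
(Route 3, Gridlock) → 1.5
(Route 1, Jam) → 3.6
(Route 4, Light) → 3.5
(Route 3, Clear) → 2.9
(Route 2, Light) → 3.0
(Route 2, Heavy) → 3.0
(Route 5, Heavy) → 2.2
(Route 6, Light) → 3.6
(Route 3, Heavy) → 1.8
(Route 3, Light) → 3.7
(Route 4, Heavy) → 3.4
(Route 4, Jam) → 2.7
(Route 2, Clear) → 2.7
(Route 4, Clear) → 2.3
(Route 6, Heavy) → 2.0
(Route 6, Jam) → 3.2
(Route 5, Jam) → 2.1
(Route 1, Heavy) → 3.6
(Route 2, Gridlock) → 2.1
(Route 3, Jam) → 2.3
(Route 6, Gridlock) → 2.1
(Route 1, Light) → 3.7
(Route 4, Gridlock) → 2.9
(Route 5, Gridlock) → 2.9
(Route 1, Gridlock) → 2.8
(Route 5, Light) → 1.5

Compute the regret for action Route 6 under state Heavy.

1.6

Best payoff under Heavy is 3.6.
Regret = 3.6 − 2.0 = 1.6.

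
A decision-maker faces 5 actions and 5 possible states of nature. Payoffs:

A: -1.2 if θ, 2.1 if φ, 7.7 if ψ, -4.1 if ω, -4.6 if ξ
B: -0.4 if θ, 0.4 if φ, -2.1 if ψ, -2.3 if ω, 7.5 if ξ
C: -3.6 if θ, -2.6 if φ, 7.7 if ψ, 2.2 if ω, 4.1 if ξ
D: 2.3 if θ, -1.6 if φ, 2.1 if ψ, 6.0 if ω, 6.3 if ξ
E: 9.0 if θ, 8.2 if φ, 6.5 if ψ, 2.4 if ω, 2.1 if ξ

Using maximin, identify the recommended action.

E

Row minima: A=-4.6, B=-2.3, C=-3.6, D=-1.6, E=2.1
Best worst-case = 2.1 → E.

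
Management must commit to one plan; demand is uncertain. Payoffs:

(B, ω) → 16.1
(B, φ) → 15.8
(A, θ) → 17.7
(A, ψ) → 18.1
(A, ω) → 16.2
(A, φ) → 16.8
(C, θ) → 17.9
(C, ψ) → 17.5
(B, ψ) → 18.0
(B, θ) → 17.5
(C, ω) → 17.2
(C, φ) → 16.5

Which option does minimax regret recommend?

Column bests: θ=17.9, φ=16.8, ψ=18.1, ω=17.2.
A regrets: 0.2, 0.0, 0.0, 1.0 → max 1.0
B regrets: 0.4, 1.0, 0.1, 1.1 → max 1.1
C regrets: 0.0, 0.3, 0.6, 0.0 → max 0.6
Smallest max regret = 0.6 → C.

C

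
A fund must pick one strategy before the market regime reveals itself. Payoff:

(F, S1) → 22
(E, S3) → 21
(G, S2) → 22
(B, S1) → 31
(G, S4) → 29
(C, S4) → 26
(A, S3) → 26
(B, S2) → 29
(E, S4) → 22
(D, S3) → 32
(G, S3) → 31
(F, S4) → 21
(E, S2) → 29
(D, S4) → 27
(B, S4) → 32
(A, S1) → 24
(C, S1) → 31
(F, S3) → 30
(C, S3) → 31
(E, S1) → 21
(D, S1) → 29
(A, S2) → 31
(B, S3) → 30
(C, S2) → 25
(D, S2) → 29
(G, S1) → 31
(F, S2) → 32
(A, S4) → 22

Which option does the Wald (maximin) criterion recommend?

B

Row minima: A=22, B=29, C=25, D=27, E=21, F=21, G=22
Best worst-case = 29 → B.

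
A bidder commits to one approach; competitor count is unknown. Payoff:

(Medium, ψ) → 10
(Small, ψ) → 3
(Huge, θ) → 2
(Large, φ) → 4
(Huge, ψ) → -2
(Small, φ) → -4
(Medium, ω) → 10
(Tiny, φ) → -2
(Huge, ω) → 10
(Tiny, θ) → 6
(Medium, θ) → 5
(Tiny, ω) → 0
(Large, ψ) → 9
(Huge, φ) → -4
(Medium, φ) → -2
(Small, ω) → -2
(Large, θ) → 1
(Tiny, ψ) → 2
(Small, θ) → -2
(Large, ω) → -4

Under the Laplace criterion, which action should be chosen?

Medium

Row averages: Tiny=1.5, Small=-1.25, Medium=5.75, Large=2.5, Huge=1.5
Highest average = 5.75 → Medium.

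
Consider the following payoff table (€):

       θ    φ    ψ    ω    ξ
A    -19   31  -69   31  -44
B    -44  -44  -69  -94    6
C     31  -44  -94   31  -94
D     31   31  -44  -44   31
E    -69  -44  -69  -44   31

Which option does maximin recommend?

D

Row minima: A=-69, B=-94, C=-94, D=-44, E=-69
Best worst-case = -44 → D.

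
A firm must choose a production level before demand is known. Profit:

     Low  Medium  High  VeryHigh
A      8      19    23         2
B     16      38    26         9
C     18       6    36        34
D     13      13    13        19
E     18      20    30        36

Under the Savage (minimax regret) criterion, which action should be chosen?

Column bests: Low=18, Medium=38, High=36, VeryHigh=36.
A regrets: 10, 19, 13, 34 → max 34
B regrets: 2, 0, 10, 27 → max 27
C regrets: 0, 32, 0, 2 → max 32
D regrets: 5, 25, 23, 17 → max 25
E regrets: 0, 18, 6, 0 → max 18
Smallest max regret = 18 → E.

E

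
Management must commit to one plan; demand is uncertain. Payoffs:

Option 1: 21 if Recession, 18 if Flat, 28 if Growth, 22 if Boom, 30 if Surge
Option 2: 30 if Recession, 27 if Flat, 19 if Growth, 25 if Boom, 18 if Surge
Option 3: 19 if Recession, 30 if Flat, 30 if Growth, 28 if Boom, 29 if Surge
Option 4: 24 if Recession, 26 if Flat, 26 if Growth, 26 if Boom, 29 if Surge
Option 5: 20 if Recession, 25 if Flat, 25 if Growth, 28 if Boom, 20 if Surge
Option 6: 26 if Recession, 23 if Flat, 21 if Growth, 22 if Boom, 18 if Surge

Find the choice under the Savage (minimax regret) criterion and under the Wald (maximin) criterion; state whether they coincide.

minimax regret → Option 4; maximin → Option 4 (agree)

Column bests: Recession=30, Flat=30, Growth=30, Boom=28, Surge=30.
Option 1 regrets: 9, 12, 2, 6, 0 → max 12
Option 2 regrets: 0, 3, 11, 3, 12 → max 12
Option 3 regrets: 11, 0, 0, 0, 1 → max 11
Option 4 regrets: 6, 4, 4, 2, 1 → max 6
Option 5 regrets: 10, 5, 5, 0, 10 → max 10
Option 6 regrets: 4, 7, 9, 6, 12 → max 12
Smallest max regret = 6 → Option 4.
Row minima: Option 1=18, Option 2=18, Option 3=19, Option 4=24, Option 5=20, Option 6=18
Best worst-case = 24 → Option 4.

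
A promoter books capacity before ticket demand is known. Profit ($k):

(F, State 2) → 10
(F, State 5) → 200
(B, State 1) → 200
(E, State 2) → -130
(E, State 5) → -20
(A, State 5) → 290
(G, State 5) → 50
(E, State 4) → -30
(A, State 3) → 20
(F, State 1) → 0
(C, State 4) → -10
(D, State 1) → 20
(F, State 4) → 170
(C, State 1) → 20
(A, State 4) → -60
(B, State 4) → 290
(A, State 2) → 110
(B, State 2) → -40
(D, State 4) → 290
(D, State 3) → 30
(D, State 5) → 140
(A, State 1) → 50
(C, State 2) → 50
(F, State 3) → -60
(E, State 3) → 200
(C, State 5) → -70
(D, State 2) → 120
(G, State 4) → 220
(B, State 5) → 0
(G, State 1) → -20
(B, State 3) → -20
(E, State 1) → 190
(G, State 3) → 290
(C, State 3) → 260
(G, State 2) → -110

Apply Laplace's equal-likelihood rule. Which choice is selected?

D

Row averages: A=82, B=86, C=50, D=120, E=42, F=64, G=86
Highest average = 120 → D.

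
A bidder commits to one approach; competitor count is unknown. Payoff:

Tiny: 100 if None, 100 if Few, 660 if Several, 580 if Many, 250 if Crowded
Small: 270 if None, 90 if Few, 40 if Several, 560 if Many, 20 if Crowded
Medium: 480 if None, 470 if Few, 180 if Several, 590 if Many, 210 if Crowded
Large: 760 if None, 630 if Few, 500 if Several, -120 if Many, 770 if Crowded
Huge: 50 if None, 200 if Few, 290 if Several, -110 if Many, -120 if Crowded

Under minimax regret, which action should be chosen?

Column bests: None=760, Few=630, Several=660, Many=590, Crowded=770.
Tiny regrets: 660, 530, 0, 10, 520 → max 660
Small regrets: 490, 540, 620, 30, 750 → max 750
Medium regrets: 280, 160, 480, 0, 560 → max 560
Large regrets: 0, 0, 160, 710, 0 → max 710
Huge regrets: 710, 430, 370, 700, 890 → max 890
Smallest max regret = 560 → Medium.

Medium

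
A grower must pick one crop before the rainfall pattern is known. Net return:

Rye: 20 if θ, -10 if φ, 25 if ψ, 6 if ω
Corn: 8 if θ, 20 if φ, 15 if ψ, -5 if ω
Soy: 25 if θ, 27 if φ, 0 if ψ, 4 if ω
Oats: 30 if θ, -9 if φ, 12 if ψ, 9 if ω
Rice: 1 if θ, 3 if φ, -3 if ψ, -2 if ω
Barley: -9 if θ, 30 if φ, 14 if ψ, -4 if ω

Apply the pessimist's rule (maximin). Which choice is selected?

Soy

Row minima: Rye=-10, Corn=-5, Soy=0, Oats=-9, Rice=-3, Barley=-9
Best worst-case = 0 → Soy.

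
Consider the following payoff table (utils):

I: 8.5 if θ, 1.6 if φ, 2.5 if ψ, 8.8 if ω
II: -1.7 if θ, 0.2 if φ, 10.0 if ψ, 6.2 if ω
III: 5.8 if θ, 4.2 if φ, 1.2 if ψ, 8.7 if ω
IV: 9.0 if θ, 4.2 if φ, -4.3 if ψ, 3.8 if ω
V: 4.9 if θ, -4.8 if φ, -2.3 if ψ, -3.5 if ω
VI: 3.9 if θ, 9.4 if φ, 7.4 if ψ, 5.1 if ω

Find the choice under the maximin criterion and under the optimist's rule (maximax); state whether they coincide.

Row minima: I=1.6, II=-1.7, III=1.2, IV=-4.3, V=-4.8, VI=3.9
Best worst-case = 3.9 → VI.
Row maxima: I=8.8, II=10.0, III=8.7, IV=9.0, V=4.9, VI=9.4
Best best-case = 10.0 → II.

maximin → VI; maximax → II (disagree)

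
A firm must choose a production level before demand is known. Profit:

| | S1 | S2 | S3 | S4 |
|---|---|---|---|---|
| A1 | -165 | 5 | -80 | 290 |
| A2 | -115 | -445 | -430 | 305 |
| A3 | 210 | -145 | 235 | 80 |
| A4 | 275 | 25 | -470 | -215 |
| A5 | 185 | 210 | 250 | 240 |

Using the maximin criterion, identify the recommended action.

A5

Row minima: A1=-165, A2=-445, A3=-145, A4=-470, A5=185
Best worst-case = 185 → A5.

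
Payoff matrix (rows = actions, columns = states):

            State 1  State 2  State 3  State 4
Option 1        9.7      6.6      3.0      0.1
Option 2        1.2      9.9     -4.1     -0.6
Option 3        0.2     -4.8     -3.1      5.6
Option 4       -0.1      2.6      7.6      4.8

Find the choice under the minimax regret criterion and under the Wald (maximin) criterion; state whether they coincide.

Column bests: State 1=9.7, State 2=9.9, State 3=7.6, State 4=5.6.
Option 1 regrets: 0.0, 3.3, 4.6, 5.5 → max 5.5
Option 2 regrets: 8.5, 0.0, 11.7, 6.2 → max 11.7
Option 3 regrets: 9.5, 14.7, 10.7, 0.0 → max 14.7
Option 4 regrets: 9.8, 7.3, 0.0, 0.8 → max 9.8
Smallest max regret = 5.5 → Option 1.
Row minima: Option 1=0.1, Option 2=-4.1, Option 3=-4.8, Option 4=-0.1
Best worst-case = 0.1 → Option 1.

minimax regret → Option 1; maximin → Option 1 (agree)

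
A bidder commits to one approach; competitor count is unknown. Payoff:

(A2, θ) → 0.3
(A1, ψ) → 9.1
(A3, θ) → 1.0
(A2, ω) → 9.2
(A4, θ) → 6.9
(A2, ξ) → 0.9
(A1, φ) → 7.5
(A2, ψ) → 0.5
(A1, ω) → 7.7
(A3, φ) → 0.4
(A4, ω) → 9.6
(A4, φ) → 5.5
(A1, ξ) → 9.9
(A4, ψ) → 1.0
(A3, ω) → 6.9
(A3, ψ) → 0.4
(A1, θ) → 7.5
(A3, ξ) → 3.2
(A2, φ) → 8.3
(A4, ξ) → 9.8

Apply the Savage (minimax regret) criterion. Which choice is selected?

A1

Column bests: θ=7.5, φ=8.3, ψ=9.1, ω=9.6, ξ=9.9.
A1 regrets: 0.0, 0.8, 0.0, 1.9, 0.0 → max 1.9
A2 regrets: 7.2, 0.0, 8.6, 0.4, 9.0 → max 9.0
A3 regrets: 6.5, 7.9, 8.7, 2.7, 6.7 → max 8.7
A4 regrets: 0.6, 2.8, 8.1, 0.0, 0.1 → max 8.1
Smallest max regret = 1.9 → A1.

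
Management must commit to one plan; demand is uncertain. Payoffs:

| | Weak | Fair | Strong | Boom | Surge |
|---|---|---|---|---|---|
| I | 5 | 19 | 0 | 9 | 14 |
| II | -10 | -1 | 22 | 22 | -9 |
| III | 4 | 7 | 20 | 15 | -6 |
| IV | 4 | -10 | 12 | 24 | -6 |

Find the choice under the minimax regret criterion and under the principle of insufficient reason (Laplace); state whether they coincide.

Column bests: Weak=5, Fair=19, Strong=22, Boom=24, Surge=14.
I regrets: 0, 0, 22, 15, 0 → max 22
II regrets: 15, 20, 0, 2, 23 → max 23
III regrets: 1, 12, 2, 9, 20 → max 20
IV regrets: 1, 29, 10, 0, 20 → max 29
Smallest max regret = 20 → III.
Row averages: I=9.4, II=4.8, III=8, IV=4.8
Highest average = 9.4 → I.

minimax regret → III; laplace → I (disagree)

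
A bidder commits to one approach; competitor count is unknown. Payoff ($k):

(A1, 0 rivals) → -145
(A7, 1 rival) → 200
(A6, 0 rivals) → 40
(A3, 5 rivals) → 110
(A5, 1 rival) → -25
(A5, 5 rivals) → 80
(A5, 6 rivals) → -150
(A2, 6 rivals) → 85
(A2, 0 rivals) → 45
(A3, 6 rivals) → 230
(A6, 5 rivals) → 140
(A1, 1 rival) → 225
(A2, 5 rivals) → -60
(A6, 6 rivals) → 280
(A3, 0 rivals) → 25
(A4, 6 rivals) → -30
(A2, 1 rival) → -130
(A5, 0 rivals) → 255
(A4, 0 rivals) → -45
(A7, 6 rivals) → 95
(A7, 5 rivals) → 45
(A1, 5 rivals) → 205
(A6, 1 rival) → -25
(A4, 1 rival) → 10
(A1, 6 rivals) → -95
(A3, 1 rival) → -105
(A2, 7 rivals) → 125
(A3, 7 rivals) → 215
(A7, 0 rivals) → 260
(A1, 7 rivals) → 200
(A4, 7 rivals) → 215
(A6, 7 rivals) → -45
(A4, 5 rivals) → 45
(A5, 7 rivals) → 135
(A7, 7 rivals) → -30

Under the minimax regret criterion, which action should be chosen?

A7

Column bests: 0 rivals=260, 1 rival=225, 5 rivals=205, 6 rivals=280, 7 rivals=215.
A1 regrets: 405, 0, 0, 375, 15 → max 405
A2 regrets: 215, 355, 265, 195, 90 → max 355
A3 regrets: 235, 330, 95, 50, 0 → max 330
A4 regrets: 305, 215, 160, 310, 0 → max 310
A5 regrets: 5, 250, 125, 430, 80 → max 430
A6 regrets: 220, 250, 65, 0, 260 → max 260
A7 regrets: 0, 25, 160, 185, 245 → max 245
Smallest max regret = 245 → A7.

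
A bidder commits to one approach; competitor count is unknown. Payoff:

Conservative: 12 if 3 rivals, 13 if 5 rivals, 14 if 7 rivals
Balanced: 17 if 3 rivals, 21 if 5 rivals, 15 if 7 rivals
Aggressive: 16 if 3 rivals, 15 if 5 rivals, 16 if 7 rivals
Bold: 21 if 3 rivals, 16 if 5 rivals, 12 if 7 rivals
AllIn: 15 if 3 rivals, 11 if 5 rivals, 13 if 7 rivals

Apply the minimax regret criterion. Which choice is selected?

Balanced

Column bests: 3 rivals=21, 5 rivals=21, 7 rivals=16.
Conservative regrets: 9, 8, 2 → max 9
Balanced regrets: 4, 0, 1 → max 4
Aggressive regrets: 5, 6, 0 → max 6
Bold regrets: 0, 5, 4 → max 5
AllIn regrets: 6, 10, 3 → max 10
Smallest max regret = 4 → Balanced.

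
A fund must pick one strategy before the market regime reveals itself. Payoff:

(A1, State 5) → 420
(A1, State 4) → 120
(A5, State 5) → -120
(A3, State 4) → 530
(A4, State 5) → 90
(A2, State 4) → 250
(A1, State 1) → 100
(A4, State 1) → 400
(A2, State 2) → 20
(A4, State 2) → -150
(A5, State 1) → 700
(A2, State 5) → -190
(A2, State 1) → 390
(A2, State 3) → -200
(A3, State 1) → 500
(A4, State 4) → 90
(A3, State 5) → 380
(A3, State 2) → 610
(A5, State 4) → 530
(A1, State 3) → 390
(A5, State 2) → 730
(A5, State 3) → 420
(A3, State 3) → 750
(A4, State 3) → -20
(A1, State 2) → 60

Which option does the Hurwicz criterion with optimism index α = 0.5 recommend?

A3

A1: 0.5·420 + 0.5·60 = 240
A2: 0.5·390 + 0.5·(-200) = 95
A3: 0.5·750 + 0.5·380 = 565
A4: 0.5·400 + 0.5·(-150) = 125
A5: 0.5·730 + 0.5·(-120) = 305
Highest Hurwicz score = 565 → A3.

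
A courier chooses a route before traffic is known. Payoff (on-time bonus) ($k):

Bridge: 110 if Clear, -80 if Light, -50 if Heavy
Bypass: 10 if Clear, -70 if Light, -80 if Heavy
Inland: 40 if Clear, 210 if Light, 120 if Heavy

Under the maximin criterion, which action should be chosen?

Row minima: Bridge=-80, Bypass=-80, Inland=40
Best worst-case = 40 → Inland.

Inland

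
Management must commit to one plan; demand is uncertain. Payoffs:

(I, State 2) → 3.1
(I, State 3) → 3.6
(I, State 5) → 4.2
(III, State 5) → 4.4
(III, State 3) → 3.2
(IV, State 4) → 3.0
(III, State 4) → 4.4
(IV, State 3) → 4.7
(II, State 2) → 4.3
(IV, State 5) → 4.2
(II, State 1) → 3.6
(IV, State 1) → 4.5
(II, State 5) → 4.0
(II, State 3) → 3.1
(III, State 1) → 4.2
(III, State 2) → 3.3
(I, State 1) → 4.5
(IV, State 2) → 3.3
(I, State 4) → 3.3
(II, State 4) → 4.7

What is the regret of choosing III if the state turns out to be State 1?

0.3

Best payoff under State 1 is 4.5.
Regret = 4.5 − 4.2 = 0.3.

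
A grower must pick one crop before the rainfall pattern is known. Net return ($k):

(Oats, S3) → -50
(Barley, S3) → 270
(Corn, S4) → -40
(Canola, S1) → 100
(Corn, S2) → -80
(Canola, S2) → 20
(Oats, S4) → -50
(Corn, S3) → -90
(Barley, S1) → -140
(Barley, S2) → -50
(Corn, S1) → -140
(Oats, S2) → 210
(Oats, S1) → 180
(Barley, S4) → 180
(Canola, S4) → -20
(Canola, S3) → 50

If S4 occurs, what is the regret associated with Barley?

0

Best payoff under S4 is 180.
Regret = 180 − 180 = 0.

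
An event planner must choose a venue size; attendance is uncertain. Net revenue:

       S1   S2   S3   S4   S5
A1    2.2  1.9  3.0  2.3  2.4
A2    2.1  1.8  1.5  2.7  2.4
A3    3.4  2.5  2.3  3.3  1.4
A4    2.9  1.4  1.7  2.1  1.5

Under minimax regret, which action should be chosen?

Column bests: S1=3.4, S2=2.5, S3=3.0, S4=3.3, S5=2.4.
A1 regrets: 1.2, 0.6, 0.0, 1.0, 0.0 → max 1.2
A2 regrets: 1.3, 0.7, 1.5, 0.6, 0.0 → max 1.5
A3 regrets: 0.0, 0.0, 0.7, 0.0, 1.0 → max 1.0
A4 regrets: 0.5, 1.1, 1.3, 1.2, 0.9 → max 1.3
Smallest max regret = 1.0 → A3.

A3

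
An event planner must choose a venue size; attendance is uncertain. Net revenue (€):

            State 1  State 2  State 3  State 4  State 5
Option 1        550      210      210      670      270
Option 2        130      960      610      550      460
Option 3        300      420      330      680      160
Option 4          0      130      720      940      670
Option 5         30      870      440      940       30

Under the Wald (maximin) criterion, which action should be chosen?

Option 1

Row minima: Option 1=210, Option 2=130, Option 3=160, Option 4=0, Option 5=30
Best worst-case = 210 → Option 1.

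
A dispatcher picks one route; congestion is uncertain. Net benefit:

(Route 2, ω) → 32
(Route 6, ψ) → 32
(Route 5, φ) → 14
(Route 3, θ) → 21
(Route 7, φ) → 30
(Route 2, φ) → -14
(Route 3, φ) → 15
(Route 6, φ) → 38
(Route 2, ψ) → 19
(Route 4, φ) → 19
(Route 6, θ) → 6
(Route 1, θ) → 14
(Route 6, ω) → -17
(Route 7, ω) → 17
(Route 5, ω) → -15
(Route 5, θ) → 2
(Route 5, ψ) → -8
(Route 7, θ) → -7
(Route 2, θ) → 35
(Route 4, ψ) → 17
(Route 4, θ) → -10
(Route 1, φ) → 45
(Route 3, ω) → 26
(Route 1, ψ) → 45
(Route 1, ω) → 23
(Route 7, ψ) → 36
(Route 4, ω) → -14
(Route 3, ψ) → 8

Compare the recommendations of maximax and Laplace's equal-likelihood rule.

Row maxima: Route 1=45, Route 2=35, Route 3=26, Route 4=19, Route 5=14, Route 6=38, Route 7=36
Best best-case = 45 → Route 1.
Row averages: Route 1=31.75, Route 2=18, Route 3=17.5, Route 4=3, Route 5=-1.75, Route 6=14.75, Route 7=19
Highest average = 31.75 → Route 1.

maximax → Route 1; laplace → Route 1 (agree)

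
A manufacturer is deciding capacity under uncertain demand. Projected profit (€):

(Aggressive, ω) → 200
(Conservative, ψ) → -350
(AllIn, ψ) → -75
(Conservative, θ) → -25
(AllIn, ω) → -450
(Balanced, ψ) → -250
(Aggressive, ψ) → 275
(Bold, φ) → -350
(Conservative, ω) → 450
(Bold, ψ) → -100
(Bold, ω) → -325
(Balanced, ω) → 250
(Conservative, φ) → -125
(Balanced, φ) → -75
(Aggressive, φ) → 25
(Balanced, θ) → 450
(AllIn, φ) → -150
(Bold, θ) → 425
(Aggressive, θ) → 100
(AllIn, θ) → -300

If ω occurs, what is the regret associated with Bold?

Best payoff under ω is 450.
Regret = 450 − (-325) = 775.

775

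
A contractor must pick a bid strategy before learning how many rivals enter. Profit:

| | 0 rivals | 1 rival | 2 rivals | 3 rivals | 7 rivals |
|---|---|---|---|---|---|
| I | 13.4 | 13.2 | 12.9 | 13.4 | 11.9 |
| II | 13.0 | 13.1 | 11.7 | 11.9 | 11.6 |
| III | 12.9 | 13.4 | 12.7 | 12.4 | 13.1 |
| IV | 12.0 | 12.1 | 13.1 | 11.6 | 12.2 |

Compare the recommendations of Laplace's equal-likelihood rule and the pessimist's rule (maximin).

Row averages: I=12.96, II=12.26, III=12.9, IV=12.2
Highest average = 12.96 → I.
Row minima: I=11.9, II=11.6, III=12.4, IV=11.6
Best worst-case = 12.4 → III.

laplace → I; maximin → III (disagree)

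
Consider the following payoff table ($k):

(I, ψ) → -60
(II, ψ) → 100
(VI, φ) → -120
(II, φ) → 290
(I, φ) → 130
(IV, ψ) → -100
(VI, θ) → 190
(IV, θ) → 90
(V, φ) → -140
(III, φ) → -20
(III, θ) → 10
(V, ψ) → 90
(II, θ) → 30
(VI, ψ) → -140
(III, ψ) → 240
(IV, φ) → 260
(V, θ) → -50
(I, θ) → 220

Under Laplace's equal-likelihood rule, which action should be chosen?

II

Row averages: I=290/3, II=140, III=230/3, IV=250/3, V=-100/3, VI=-70/3
Highest average = 140 → II.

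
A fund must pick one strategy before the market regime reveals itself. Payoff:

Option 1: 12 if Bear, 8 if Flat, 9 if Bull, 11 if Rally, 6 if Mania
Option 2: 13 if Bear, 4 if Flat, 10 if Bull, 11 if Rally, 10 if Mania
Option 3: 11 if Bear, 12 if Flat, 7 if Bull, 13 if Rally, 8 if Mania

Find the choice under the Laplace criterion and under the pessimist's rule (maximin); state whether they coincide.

laplace → Option 3; maximin → Option 3 (agree)

Row averages: Option 1=9.2, Option 2=9.6, Option 3=10.2
Highest average = 10.2 → Option 3.
Row minima: Option 1=6, Option 2=4, Option 3=7
Best worst-case = 7 → Option 3.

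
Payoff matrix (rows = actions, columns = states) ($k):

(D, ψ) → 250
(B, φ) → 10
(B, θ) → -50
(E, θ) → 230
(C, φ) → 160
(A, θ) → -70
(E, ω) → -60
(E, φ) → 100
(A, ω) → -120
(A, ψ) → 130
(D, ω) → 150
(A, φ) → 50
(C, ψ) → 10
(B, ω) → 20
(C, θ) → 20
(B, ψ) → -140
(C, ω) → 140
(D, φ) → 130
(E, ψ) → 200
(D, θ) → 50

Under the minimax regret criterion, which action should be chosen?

Column bests: θ=230, φ=160, ψ=250, ω=150.
A regrets: 300, 110, 120, 270 → max 300
B regrets: 280, 150, 390, 130 → max 390
C regrets: 210, 0, 240, 10 → max 240
D regrets: 180, 30, 0, 0 → max 180
E regrets: 0, 60, 50, 210 → max 210
Smallest max regret = 180 → D.

D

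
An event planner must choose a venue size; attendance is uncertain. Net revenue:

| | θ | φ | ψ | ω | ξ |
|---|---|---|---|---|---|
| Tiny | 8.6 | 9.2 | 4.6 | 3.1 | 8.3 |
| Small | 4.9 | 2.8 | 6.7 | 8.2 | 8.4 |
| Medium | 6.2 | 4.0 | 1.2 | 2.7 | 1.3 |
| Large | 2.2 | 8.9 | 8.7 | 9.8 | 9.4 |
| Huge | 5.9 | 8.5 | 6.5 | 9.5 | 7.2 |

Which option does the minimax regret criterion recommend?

Huge

Column bests: θ=8.6, φ=9.2, ψ=8.7, ω=9.8, ξ=9.4.
Tiny regrets: 0.0, 0.0, 4.1, 6.7, 1.1 → max 6.7
Small regrets: 3.7, 6.4, 2.0, 1.6, 1.0 → max 6.4
Medium regrets: 2.4, 5.2, 7.5, 7.1, 8.1 → max 8.1
Large regrets: 6.4, 0.3, 0.0, 0.0, 0.0 → max 6.4
Huge regrets: 2.7, 0.7, 2.2, 0.3, 2.2 → max 2.7
Smallest max regret = 2.7 → Huge.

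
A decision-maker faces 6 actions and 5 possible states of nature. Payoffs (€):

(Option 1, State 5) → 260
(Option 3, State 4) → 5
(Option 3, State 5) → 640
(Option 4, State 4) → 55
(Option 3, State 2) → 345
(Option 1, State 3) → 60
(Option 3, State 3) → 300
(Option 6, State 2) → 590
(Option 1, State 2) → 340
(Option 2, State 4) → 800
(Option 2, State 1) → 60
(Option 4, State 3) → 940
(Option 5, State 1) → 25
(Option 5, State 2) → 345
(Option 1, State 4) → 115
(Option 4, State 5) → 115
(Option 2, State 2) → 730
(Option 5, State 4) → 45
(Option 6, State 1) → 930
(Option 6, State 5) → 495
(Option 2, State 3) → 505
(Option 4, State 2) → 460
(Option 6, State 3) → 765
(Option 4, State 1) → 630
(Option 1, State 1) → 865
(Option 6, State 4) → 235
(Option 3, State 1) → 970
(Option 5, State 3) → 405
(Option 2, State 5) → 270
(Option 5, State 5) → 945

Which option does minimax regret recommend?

Column bests: State 1=970, State 2=730, State 3=940, State 4=800, State 5=945.
Option 1 regrets: 105, 390, 880, 685, 685 → max 880
Option 2 regrets: 910, 0, 435, 0, 675 → max 910
Option 3 regrets: 0, 385, 640, 795, 305 → max 795
Option 4 regrets: 340, 270, 0, 745, 830 → max 830
Option 5 regrets: 945, 385, 535, 755, 0 → max 945
Option 6 regrets: 40, 140, 175, 565, 450 → max 565
Smallest max regret = 565 → Option 6.

Option 6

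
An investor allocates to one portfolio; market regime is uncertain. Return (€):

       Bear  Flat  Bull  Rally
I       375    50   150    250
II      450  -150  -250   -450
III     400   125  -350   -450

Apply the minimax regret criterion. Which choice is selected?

I

Column bests: Bear=450, Flat=125, Bull=150, Rally=250.
I regrets: 75, 75, 0, 0 → max 75
II regrets: 0, 275, 400, 700 → max 700
III regrets: 50, 0, 500, 700 → max 700
Smallest max regret = 75 → I.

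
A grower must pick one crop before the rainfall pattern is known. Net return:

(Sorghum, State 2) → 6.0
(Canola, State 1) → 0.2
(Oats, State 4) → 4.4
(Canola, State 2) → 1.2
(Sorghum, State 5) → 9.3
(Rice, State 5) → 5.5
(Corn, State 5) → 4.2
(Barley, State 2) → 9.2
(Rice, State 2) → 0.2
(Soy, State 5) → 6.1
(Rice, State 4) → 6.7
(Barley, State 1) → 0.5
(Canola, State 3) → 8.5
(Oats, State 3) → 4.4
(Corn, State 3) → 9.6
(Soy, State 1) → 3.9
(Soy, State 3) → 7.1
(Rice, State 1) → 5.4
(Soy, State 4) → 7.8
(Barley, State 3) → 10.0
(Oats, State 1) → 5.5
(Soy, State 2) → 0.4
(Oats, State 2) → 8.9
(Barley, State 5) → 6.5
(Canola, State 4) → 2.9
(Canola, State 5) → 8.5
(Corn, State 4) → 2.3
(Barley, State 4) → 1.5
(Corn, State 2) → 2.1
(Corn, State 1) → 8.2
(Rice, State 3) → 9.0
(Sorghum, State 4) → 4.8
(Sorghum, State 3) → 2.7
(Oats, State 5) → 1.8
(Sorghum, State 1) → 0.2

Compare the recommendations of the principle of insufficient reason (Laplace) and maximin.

Row averages: Oats=5, Sorghum=4.6, Canola=4.26, Soy=5.06, Barley=5.54, Rice=5.36, Corn=5.28
Highest average = 5.54 → Barley.
Row minima: Oats=1.8, Sorghum=0.2, Canola=0.2, Soy=0.4, Barley=0.5, Rice=0.2, Corn=2.1
Best worst-case = 2.1 → Corn.

laplace → Barley; maximin → Corn (disagree)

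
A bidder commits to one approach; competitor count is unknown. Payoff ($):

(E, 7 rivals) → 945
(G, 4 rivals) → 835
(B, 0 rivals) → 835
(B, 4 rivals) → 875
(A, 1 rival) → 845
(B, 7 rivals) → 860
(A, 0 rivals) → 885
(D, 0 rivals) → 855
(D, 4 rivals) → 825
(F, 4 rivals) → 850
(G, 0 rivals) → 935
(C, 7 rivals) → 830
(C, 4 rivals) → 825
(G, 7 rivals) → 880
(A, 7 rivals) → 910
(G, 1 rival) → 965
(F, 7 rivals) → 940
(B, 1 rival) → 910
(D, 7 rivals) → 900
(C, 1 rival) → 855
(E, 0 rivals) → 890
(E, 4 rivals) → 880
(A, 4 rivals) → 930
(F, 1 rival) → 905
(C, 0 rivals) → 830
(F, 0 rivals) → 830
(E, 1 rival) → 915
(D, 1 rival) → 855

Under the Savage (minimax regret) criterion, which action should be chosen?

Column bests: 0 rivals=935, 1 rival=965, 4 rivals=930, 7 rivals=945.
A regrets: 50, 120, 0, 35 → max 120
B regrets: 100, 55, 55, 85 → max 100
C regrets: 105, 110, 105, 115 → max 115
D regrets: 80, 110, 105, 45 → max 110
E regrets: 45, 50, 50, 0 → max 50
F regrets: 105, 60, 80, 5 → max 105
G regrets: 0, 0, 95, 65 → max 95
Smallest max regret = 50 → E.

E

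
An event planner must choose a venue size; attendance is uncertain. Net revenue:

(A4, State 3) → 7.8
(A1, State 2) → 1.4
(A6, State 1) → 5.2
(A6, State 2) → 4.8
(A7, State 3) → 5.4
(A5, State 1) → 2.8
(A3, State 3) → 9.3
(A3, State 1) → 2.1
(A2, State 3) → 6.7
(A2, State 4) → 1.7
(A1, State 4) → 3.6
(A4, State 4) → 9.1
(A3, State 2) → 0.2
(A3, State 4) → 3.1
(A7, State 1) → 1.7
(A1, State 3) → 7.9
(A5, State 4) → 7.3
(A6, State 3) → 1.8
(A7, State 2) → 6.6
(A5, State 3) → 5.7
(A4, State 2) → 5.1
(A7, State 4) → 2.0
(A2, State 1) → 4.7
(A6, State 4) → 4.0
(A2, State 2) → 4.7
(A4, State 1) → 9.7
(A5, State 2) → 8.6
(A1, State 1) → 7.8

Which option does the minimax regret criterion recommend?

Column bests: State 1=9.7, State 2=8.6, State 3=9.3, State 4=9.1.
A1 regrets: 1.9, 7.2, 1.4, 5.5 → max 7.2
A2 regrets: 5.0, 3.9, 2.6, 7.4 → max 7.4
A3 regrets: 7.6, 8.4, 0.0, 6.0 → max 8.4
A4 regrets: 0.0, 3.5, 1.5, 0.0 → max 3.5
A5 regrets: 6.9, 0.0, 3.6, 1.8 → max 6.9
A6 regrets: 4.5, 3.8, 7.5, 5.1 → max 7.5
A7 regrets: 8.0, 2.0, 3.9, 7.1 → max 8.0
Smallest max regret = 3.5 → A4.

A4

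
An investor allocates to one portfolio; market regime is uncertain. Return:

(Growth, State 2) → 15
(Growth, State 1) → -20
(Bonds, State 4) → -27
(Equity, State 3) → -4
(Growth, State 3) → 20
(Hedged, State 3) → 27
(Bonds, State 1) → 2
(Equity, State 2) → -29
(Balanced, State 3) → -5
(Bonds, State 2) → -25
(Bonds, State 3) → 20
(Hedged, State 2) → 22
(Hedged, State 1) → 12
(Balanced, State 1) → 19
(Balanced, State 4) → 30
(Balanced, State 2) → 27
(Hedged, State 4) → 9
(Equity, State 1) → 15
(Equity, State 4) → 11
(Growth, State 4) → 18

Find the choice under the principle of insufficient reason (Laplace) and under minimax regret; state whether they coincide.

Row averages: Equity=-1.75, Bonds=-7.5, Growth=8.25, Balanced=17.75, Hedged=17.5
Highest average = 17.75 → Balanced.
Column bests: State 1=19, State 2=27, State 3=27, State 4=30.
Equity regrets: 4, 56, 31, 19 → max 56
Bonds regrets: 17, 52, 7, 57 → max 57
Growth regrets: 39, 12, 7, 12 → max 39
Balanced regrets: 0, 0, 32, 0 → max 32
Hedged regrets: 7, 5, 0, 21 → max 21
Smallest max regret = 21 → Hedged.

laplace → Balanced; minimax regret → Hedged (disagree)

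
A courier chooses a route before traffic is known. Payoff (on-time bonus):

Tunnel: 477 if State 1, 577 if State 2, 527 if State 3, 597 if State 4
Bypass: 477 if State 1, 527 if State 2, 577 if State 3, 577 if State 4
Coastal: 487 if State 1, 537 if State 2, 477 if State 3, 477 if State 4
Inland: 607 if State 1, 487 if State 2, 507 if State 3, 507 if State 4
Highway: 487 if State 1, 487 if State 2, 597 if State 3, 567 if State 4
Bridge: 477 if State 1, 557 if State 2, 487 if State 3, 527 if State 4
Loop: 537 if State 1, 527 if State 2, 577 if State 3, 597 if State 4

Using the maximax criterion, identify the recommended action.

Inland

Row maxima: Tunnel=597, Bypass=577, Coastal=537, Inland=607, Highway=597, Bridge=557, Loop=597
Best best-case = 607 → Inland.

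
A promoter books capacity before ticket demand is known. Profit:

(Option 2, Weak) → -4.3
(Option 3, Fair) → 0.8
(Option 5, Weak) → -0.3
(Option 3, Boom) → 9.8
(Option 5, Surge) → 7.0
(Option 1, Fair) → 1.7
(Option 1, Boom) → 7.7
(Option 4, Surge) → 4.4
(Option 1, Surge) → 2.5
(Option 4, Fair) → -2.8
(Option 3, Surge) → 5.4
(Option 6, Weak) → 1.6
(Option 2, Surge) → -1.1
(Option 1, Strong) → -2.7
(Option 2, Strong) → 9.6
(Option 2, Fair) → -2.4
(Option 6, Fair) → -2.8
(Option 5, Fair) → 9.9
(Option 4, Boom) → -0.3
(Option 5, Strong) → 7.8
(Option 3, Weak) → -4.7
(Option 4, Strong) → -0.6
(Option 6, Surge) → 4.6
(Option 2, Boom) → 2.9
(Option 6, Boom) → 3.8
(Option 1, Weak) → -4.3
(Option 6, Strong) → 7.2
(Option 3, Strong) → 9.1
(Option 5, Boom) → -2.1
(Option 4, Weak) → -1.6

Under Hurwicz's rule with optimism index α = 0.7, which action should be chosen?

Option 1: 0.7·7.7 + 0.3·(-4.3) = 4.1
Option 2: 0.7·9.6 + 0.3·(-4.3) = 5.43
Option 3: 0.7·9.8 + 0.3·(-4.7) = 5.45
Option 4: 0.7·4.4 + 0.3·(-2.8) = 2.24
Option 5: 0.7·9.9 + 0.3·(-2.1) = 6.3
Option 6: 0.7·7.2 + 0.3·(-2.8) = 4.2
Highest Hurwicz score = 6.3 → Option 5.

Option 5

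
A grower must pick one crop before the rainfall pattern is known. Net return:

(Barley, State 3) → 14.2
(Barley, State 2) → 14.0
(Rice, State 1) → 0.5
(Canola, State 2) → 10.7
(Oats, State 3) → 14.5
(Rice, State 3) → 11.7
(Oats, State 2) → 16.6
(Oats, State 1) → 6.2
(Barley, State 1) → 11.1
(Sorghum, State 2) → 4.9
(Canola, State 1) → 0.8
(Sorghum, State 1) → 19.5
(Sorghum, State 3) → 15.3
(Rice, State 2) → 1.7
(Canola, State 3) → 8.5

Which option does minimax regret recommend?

Barley

Column bests: State 1=19.5, State 2=16.6, State 3=15.3.
Canola regrets: 18.7, 5.9, 6.8 → max 18.7
Sorghum regrets: 0.0, 11.7, 0.0 → max 11.7
Oats regrets: 13.3, 0.0, 0.8 → max 13.3
Rice regrets: 19.0, 14.9, 3.6 → max 19.0
Barley regrets: 8.4, 2.6, 1.1 → max 8.4
Smallest max regret = 8.4 → Barley.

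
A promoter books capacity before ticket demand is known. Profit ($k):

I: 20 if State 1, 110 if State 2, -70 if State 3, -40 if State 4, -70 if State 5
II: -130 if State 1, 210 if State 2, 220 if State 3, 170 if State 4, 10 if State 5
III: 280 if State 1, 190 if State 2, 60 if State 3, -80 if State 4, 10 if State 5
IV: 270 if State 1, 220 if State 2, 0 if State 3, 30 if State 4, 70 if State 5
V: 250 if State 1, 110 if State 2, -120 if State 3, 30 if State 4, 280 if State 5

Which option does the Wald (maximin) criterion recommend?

Row minima: I=-70, II=-130, III=-80, IV=0, V=-120
Best worst-case = 0 → IV.

IV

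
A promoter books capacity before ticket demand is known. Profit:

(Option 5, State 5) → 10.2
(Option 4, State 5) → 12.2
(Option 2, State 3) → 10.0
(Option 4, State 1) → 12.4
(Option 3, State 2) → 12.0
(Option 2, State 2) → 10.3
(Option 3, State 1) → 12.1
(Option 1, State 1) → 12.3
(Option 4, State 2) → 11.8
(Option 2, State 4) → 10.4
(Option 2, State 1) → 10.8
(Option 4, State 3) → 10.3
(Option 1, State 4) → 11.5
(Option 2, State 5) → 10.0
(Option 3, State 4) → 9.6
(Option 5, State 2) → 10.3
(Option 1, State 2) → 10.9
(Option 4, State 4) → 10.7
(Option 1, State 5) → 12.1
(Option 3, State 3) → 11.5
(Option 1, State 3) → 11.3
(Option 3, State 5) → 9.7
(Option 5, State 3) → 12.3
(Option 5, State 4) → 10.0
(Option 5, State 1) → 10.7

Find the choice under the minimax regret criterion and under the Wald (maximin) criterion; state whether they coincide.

minimax regret → Option 1; maximin → Option 1 (agree)

Column bests: State 1=12.4, State 2=12.0, State 3=12.3, State 4=11.5, State 5=12.2.
Option 1 regrets: 0.1, 1.1, 1.0, 0.0, 0.1 → max 1.1
Option 2 regrets: 1.6, 1.7, 2.3, 1.1, 2.2 → max 2.3
Option 3 regrets: 0.3, 0.0, 0.8, 1.9, 2.5 → max 2.5
Option 4 regrets: 0.0, 0.2, 2.0, 0.8, 0.0 → max 2.0
Option 5 regrets: 1.7, 1.7, 0.0, 1.5, 2.0 → max 2.0
Smallest max regret = 1.1 → Option 1.
Row minima: Option 1=10.9, Option 2=10.0, Option 3=9.6, Option 4=10.3, Option 5=10.0
Best worst-case = 10.9 → Option 1.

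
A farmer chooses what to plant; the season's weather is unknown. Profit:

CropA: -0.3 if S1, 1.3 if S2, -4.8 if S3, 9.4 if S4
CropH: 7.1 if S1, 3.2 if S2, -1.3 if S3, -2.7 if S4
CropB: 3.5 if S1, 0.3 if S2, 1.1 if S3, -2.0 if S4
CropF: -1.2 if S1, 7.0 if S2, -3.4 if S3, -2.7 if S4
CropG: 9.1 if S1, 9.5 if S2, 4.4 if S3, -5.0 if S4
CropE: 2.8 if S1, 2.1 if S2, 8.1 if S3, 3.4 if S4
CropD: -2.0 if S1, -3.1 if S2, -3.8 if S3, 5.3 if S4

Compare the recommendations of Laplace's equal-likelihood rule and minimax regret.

laplace → CropG; minimax regret → CropE (disagree)

Row averages: CropA=1.4, CropH=1.575, CropB=0.725, CropF=-0.075, CropG=4.5, CropE=4.1, CropD=-0.9
Highest average = 4.5 → CropG.
Column bests: S1=9.1, S2=9.5, S3=8.1, S4=9.4.
CropA regrets: 9.4, 8.2, 12.9, 0.0 → max 12.9
CropH regrets: 2.0, 6.3, 9.4, 12.1 → max 12.1
CropB regrets: 5.6, 9.2, 7.0, 11.4 → max 11.4
CropF regrets: 10.3, 2.5, 11.5, 12.1 → max 12.1
CropG regrets: 0.0, 0.0, 3.7, 14.4 → max 14.4
CropE regrets: 6.3, 7.4, 0.0, 6.0 → max 7.4
CropD regrets: 11.1, 12.6, 11.9, 4.1 → max 12.6
Smallest max regret = 7.4 → CropE.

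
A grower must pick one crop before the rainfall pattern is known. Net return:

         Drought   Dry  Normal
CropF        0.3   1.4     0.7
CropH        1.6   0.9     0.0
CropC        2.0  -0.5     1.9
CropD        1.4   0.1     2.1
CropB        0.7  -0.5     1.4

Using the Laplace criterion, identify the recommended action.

CropD

Row averages: CropF=0.8, CropH=5/6, CropC=17/15, CropD=1.2, CropB=8/15
Highest average = 1.2 → CropD.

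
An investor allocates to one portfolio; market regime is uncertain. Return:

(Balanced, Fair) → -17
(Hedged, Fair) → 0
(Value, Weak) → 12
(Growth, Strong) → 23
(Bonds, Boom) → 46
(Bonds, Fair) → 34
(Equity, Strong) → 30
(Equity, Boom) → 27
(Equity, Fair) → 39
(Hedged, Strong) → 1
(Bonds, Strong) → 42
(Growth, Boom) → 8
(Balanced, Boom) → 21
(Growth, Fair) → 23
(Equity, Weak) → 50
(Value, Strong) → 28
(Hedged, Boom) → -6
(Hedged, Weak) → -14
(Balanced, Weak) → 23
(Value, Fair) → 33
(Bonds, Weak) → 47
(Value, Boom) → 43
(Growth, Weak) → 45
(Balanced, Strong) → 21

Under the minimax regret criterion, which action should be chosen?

Bonds

Column bests: Weak=50, Fair=39, Strong=42, Boom=46.
Equity regrets: 0, 0, 12, 19 → max 19
Value regrets: 38, 6, 14, 3 → max 38
Balanced regrets: 27, 56, 21, 25 → max 56
Growth regrets: 5, 16, 19, 38 → max 38
Hedged regrets: 64, 39, 41, 52 → max 64
Bonds regrets: 3, 5, 0, 0 → max 5
Smallest max regret = 5 → Bonds.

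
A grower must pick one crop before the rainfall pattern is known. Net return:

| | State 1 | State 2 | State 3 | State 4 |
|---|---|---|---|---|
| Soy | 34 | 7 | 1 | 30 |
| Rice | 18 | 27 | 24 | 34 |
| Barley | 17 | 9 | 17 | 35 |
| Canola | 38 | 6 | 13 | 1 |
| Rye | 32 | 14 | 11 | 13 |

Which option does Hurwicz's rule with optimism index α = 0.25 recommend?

Rice

Soy: 0.25·34 + 0.75·1 = 9.25
Rice: 0.25·34 + 0.75·18 = 22
Barley: 0.25·35 + 0.75·9 = 15.5
Canola: 0.25·38 + 0.75·1 = 10.25
Rye: 0.25·32 + 0.75·11 = 16.25
Highest Hurwicz score = 22 → Rice.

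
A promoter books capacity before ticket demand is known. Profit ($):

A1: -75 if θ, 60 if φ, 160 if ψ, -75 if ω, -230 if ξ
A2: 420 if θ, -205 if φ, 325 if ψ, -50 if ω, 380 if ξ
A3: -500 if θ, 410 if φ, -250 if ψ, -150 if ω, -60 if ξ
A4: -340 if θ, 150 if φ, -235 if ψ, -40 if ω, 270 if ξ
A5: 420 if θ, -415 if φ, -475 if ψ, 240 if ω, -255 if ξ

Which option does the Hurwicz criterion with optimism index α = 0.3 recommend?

A2

A1: 0.3·160 + 0.7·(-230) = -113
A2: 0.3·420 + 0.7·(-205) = -17.5
A3: 0.3·410 + 0.7·(-500) = -227
A4: 0.3·270 + 0.7·(-340) = -157
A5: 0.3·420 + 0.7·(-475) = -206.5
Highest Hurwicz score = -17.5 → A2.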